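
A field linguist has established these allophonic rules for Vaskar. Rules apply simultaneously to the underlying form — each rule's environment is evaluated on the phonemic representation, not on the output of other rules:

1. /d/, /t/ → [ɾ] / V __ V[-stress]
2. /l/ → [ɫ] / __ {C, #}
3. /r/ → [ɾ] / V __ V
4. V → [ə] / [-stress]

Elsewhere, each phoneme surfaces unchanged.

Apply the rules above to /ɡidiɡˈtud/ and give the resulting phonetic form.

[ɡəɾəɡˈtud]

/ɡ/ (word-initial): no rule targets it → [ɡ].
/i/ (between /ɡ/ and /d/) occurs in an unstressed syllable → [ə] by rule 4.
/d/ meets the environment for rule 1 (between a vowel and a following unstressed vowel) → [ɾ].
/i/ — between /d/ and /ɡ/, in an unstressed syllable — surfaces as [ə] (rule 4).
/ɡ/ (between /i/ and /t/) is unaffected → [ɡ].
/t/ (between /ɡ/ and /u/) fails the environment for rule 1, so it stays [t].
/u/ (between /t/ and /d/) fails the environment for rule 4, so it stays [u].
/d/ (word-final) is in the target of rule 1 but the environment (between a vowel and a following unstressed vowel) is not met → [d].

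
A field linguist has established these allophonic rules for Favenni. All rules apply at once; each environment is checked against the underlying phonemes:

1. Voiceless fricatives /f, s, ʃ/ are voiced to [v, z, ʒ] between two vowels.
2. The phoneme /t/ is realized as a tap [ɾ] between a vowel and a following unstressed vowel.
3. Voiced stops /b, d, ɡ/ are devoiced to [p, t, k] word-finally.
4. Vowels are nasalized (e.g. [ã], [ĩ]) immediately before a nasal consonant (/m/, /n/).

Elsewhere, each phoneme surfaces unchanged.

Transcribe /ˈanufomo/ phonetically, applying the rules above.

[ˈãnuvõmo]

/a/ — word-initial, before a nasal consonant — surfaces as [ã] (rule 4).
/u/ (between /n/ and /f/) is in the target of rule 4 but the environment (before a nasal consonant) is not met → [u].
Rule 1 applies to /f/ (between /u/ and /o/: between two vowels) → [v].
/o/ (between /f/ and /m/) occurs before a nasal consonant → [õ] by rule 4.
/o/ — word-final; rule 4 does not apply here → [o].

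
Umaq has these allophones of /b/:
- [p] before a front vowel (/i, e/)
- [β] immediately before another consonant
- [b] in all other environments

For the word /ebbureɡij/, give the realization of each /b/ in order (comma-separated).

Occurrence 1 (position 2): immediately before another consonant → [β].
Occurrence 2 (position 3): no conditioning environment matches → elsewhere allophone [b].

[β], [b]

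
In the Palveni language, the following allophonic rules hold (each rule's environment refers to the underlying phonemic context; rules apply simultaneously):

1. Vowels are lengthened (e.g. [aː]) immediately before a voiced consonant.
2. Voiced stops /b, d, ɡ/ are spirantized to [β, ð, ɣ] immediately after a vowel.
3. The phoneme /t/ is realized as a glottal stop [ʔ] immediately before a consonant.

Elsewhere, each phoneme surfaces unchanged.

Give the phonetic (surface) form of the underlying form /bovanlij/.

/b/ (word-initial): rule 2 targets it, but not immediately after a vowel → unchanged [b].
/o/ meets the environment for rule 1 (before a voiced consonant) → [oː].
/v/ (between /o/ and /a/) is unaffected → [v].
/a/ (between /v/ and /n/) occurs before a voiced consonant → [aː] by rule 1.
/n/ (between /a/ and /l/): no rule targets it → [n].
/l/ (between /n/ and /i/): no rule targets it → [l].
/i/ (between /l/ and /j/): before a voiced consonant, so rule 1 applies → [iː].
/j/ (word-final): no rule targets it → [j].

[boːvaːnliːj]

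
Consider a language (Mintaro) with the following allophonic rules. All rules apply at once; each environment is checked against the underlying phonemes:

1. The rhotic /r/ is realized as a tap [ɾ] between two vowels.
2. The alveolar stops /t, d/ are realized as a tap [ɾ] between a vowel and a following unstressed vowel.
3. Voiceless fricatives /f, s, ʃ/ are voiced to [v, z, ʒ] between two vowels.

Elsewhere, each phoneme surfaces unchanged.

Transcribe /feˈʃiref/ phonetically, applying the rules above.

/f/ (word-initial): rule 3 targets it, but not between two vowels → unchanged [f].
/ʃ/ (between /e/ and /i/): between two vowels, so rule 3 applies → [ʒ].
/r/ (between /i/ and /e/) occurs between two vowels → [ɾ] by rule 1.
/f/ — word-final; rule 3 does not apply here → [f].

[feˈʒiɾef]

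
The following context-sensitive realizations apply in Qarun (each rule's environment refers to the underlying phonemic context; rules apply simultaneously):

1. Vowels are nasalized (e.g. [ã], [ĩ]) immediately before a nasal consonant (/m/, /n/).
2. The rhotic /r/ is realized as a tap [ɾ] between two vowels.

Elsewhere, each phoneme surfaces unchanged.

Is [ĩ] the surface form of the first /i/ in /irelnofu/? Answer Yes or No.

/i/ (word-initial): rule 1 targets it, but not before a nasal consonant → unchanged [i].
The actual realization is [i], not [ĩ].

No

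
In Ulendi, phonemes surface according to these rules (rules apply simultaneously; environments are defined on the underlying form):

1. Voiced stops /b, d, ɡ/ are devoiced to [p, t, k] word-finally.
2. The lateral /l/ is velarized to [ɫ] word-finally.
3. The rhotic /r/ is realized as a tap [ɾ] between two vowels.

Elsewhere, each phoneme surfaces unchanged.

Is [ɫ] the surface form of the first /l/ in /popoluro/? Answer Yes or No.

/l/ — between /o/ and /u/; rule 2 does not apply here → [l].
The actual realization is [l], not [ɫ].

No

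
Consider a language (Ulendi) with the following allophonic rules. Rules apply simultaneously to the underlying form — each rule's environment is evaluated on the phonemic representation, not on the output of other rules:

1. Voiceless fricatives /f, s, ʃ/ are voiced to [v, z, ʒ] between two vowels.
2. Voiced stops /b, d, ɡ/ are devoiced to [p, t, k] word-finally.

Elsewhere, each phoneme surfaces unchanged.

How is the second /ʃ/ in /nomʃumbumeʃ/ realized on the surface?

/ʃ/ (word-final): rule 1 targets it, but not between two vowels → unchanged [ʃ].

[ʃ]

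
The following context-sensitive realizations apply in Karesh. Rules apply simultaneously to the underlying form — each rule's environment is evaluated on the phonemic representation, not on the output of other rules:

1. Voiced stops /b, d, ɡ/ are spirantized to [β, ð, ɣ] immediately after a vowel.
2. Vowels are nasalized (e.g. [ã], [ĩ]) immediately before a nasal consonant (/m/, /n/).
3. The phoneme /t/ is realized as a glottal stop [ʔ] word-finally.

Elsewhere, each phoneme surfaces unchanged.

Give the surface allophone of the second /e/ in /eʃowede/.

/e/ — between /w/ and /d/; rule 2 does not apply here → [e].

[e]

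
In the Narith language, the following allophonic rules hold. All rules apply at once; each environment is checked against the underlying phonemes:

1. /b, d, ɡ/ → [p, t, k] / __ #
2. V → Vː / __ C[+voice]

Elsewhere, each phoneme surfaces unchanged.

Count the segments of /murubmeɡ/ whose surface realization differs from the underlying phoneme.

4

Segments that undergo a rule: /u/ → [uː] (rule 2); /u/ → [uː] (rule 2); /e/ → [eː] (rule 2); /ɡ/ → [k] (rule 1).
All other segments surface unchanged.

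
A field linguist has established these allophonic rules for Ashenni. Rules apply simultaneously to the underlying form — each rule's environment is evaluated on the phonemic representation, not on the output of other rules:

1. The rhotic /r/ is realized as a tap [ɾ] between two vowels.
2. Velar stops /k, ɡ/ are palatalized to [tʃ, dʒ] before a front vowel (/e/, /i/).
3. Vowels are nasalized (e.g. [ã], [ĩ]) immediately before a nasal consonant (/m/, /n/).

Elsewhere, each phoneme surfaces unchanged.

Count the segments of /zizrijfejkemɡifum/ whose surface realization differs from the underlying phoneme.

4

Segments that undergo a rule: /k/ → [tʃ] (rule 2); /e/ → [ẽ] (rule 3); /ɡ/ → [dʒ] (rule 2); /u/ → [ũ] (rule 3).
All other segments surface unchanged.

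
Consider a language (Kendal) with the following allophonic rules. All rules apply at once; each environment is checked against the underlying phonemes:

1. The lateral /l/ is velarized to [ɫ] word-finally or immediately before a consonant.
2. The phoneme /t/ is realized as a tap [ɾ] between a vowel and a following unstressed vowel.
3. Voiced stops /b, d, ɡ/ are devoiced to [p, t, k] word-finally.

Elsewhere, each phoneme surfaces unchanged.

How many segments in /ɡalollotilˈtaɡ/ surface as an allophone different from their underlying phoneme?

4

Segments that undergo a rule: /l/ → [ɫ] (rule 1); /t/ → [ɾ] (rule 2); /l/ → [ɫ] (rule 1); /ɡ/ → [k] (rule 3).
All other segments surface unchanged.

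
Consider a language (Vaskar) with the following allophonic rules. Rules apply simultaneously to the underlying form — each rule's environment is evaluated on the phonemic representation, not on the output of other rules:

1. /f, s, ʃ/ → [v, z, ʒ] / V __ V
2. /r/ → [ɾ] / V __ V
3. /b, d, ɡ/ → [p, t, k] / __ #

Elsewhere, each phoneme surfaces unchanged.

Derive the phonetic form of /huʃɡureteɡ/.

/h/ — not in any rule's target class → [h].
/u/ stays [u].
/ʃ/ (between /u/ and /ɡ/): rule 1 targets it, but not between two vowels → unchanged [ʃ].
/ɡ/ — between /ʃ/ and /u/; rule 3 does not apply here → [ɡ].
/u/ stays [u].
/r/ meets the environment for rule 2 (between two vowels) → [ɾ].
/e/ stays [e].
/t/ stays [t].
/e/ — not in any rule's target class → [e].
/ɡ/ (word-final) occurs word-finally → [k] by rule 3.

[huʃɡuɾetek]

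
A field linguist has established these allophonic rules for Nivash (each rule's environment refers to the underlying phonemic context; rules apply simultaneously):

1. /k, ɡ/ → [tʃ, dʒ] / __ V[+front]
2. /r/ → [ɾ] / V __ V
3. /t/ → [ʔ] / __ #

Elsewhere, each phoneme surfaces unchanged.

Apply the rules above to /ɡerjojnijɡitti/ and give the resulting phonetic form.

/ɡ/ — word-initial, before a front vowel — surfaces as [dʒ] (rule 1).
/e/ — not in any rule's target class → [e].
/r/ (between /e/ and /j/): rule 2 targets it, but not between two vowels → unchanged [r].
/j/ — not in any rule's target class → [j].
/o/ — not in any rule's target class → [o].
/j/ stays [j].
/n/ (between /j/ and /i/): no rule targets it → [n].
/i/ stays [i].
/j/ (between /i/ and /ɡ/) is unaffected → [j].
/ɡ/ meets the environment for rule 1 (before a front vowel) → [dʒ].
/i/ (between /ɡ/ and /t/) is unaffected → [i].
/t/ — between /i/ and /t/; rule 3 does not apply here → [t].
/t/ (between /t/ and /i/): rule 3 targets it, but not word-finally → unchanged [t].
/i/ (word-final): no rule targets it → [i].

[dʒerjojnijdʒitti]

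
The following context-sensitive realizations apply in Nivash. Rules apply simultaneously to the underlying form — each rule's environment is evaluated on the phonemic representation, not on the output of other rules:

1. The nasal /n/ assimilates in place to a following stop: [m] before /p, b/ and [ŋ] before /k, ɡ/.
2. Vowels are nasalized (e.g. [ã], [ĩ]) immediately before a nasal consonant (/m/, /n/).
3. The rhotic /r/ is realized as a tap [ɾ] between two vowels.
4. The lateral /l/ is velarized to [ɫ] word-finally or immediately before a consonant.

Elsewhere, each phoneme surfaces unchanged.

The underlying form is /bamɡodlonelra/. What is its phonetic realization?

/b/ stays [b].
/a/ meets the environment for rule 2 (before a nasal consonant) → [ã].
/m/ (between /a/ and /ɡ/): no rule targets it → [m].
/ɡ/ (between /m/ and /o/) is unaffected → [ɡ].
/o/ (between /ɡ/ and /d/) fails the environment for rule 2, so it stays [o].
/d/ (between /o/ and /l/): no rule targets it → [d].
/l/ — between /d/ and /o/; rule 4 does not apply here → [l].
/o/ (between /l/ and /n/) occurs before a nasal consonant → [õ] by rule 2.
/n/ (between /o/ and /e/): rule 1 targets it, but not before a labial or velar stop → unchanged [n].
/e/ — between /n/ and /l/; rule 2 does not apply here → [e].
Rule 4 applies to /l/ (between /e/ and /r/: word-finally or immediately before a consonant) → [ɫ].
/r/ (between /l/ and /a/) fails the environment for rule 3, so it stays [r].
/a/ (word-final) fails the environment for rule 2, so it stays [a].

[bãmɡodlõneɫra]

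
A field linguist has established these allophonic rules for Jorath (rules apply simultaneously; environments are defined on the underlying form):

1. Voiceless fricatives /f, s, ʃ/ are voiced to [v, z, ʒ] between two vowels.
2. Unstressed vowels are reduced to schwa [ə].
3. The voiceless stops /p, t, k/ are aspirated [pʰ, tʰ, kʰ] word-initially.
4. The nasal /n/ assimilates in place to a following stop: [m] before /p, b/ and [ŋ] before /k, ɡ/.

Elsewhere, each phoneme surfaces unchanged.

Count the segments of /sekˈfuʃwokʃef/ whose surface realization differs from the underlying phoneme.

3

Segments that undergo a rule: /e/ → [ə] (rule 2); /o/ → [ə] (rule 2); /e/ → [ə] (rule 2).
All other segments surface unchanged.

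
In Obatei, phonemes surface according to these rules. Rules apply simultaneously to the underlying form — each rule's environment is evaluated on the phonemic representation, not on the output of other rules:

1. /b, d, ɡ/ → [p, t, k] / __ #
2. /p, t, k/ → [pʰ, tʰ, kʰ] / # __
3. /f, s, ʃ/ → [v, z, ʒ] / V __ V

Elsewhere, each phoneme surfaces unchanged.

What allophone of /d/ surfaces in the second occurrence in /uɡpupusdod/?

[t]

Rule 1 applies to /d/ (word-final: word-finally) → [t].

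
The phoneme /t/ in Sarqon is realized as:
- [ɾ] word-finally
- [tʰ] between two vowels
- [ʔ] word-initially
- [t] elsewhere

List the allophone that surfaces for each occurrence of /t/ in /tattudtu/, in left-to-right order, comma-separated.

[ʔ], [t], [t], [t]

Occurrence 1 (position 1): word-initially → [ʔ].
Occurrence 2 (position 3): no conditioning environment matches → elsewhere allophone [t].
Occurrence 3 (position 4): no conditioning environment matches → elsewhere allophone [t].
Occurrence 4 (position 7): no conditioning environment matches → elsewhere allophone [t].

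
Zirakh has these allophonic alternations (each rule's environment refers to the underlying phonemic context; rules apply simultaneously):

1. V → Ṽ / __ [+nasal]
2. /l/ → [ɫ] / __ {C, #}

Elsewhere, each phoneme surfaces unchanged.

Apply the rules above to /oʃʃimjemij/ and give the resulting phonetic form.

[oʃʃĩmjẽmij]

/o/ — word-initial; rule 1 does not apply here → [o].
/ʃ/ (between /o/ and /ʃ/): no rule targets it → [ʃ].
/ʃ/ stays [ʃ].
/i/ meets the environment for rule 1 (before a nasal consonant) → [ĩ].
/m/ (between /i/ and /j/) is unaffected → [m].
/j/ stays [j].
/e/ (between /j/ and /m/): before a nasal consonant, so rule 1 applies → [ẽ].
/m/ stays [m].
/i/ (between /m/ and /j/) is in the target of rule 1 but the environment (before a nasal consonant) is not met → [i].
/j/ — not in any rule's target class → [j].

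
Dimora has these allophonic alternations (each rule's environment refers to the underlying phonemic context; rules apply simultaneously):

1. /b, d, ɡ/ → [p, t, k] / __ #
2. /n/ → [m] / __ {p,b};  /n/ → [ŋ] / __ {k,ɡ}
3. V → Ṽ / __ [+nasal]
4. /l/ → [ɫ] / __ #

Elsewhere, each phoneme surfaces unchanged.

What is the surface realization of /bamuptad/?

[bãmuptat]

/b/ — word-initial; rule 1 does not apply here → [b].
/a/ — between /b/ and /m/, before a nasal consonant — surfaces as [ã] (rule 3).
/u/ — between /m/ and /p/; rule 3 does not apply here → [u].
/a/ (between /t/ and /d/) fails the environment for rule 3, so it stays [a].
/d/ meets the environment for rule 1 (word-finally) → [t].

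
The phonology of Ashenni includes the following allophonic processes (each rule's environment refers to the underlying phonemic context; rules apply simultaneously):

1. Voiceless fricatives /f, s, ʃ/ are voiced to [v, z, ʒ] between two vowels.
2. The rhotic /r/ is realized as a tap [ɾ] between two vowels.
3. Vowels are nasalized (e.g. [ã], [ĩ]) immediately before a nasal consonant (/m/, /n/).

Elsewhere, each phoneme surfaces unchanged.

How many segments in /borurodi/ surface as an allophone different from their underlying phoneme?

2

Segments that undergo a rule: /r/ → [ɾ] (rule 2); /r/ → [ɾ] (rule 2).
All other segments surface unchanged.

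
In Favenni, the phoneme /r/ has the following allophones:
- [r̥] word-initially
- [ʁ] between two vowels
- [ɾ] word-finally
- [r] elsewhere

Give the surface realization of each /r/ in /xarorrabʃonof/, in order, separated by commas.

Occurrence 1 (position 3): between two vowels → [ʁ].
Occurrence 2 (position 5): no conditioning environment matches → elsewhere allophone [r].
Occurrence 3 (position 6): no conditioning environment matches → elsewhere allophone [r].

[ʁ], [r], [r]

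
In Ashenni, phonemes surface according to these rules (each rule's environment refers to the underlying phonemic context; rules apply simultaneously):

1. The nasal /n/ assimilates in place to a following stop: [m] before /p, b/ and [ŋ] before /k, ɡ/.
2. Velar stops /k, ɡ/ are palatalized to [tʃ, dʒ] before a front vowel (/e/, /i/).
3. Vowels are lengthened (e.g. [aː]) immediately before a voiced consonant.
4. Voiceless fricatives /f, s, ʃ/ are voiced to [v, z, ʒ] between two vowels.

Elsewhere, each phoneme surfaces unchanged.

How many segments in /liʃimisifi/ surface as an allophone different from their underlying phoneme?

Segments that undergo a rule: /ʃ/ → [ʒ] (rule 4); /i/ → [iː] (rule 3); /s/ → [z] (rule 4); /f/ → [v] (rule 4).
All other segments surface unchanged.

4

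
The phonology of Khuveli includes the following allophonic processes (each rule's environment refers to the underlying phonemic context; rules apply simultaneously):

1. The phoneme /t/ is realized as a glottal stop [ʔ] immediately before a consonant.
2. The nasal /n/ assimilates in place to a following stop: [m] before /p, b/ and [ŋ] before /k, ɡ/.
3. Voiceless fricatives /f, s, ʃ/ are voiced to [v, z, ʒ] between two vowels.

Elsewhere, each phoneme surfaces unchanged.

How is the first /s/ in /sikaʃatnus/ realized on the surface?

/s/ (word-initial) fails the environment for rule 3, so it stays [s].

[s]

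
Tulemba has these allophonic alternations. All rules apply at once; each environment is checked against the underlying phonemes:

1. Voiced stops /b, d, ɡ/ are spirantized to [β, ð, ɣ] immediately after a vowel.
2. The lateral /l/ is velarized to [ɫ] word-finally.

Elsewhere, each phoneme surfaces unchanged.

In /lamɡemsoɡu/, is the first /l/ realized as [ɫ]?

No

/l/ (word-initial) fails the environment for rule 2, so it stays [l].
The actual realization is [l], not [ɫ].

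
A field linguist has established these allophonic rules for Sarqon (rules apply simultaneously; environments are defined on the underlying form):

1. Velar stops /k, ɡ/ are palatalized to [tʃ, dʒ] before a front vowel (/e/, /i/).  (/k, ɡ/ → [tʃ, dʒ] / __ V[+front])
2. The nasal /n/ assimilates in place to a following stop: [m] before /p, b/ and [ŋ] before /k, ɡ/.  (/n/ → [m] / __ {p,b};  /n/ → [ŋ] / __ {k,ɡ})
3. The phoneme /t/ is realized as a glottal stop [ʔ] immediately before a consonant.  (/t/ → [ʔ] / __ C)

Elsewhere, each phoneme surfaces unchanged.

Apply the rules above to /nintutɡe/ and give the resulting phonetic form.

[nintuʔdʒe]

/n/ (word-initial): rule 2 targets it, but not before a labial or velar stop → unchanged [n].
/n/ — between /i/ and /t/; rule 2 does not apply here → [n].
/t/ (between /n/ and /u/) is in the target of rule 3 but the environment (immediately before a consonant) is not met → [t].
/t/ meets the environment for rule 3 (immediately before a consonant) → [ʔ].
/ɡ/ — between /t/ and /e/, before a front vowel — surfaces as [dʒ] (rule 1).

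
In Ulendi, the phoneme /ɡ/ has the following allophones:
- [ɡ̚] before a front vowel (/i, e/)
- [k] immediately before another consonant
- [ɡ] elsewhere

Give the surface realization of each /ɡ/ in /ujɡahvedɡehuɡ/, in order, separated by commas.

Occurrence 1 (position 3): no conditioning environment matches → elsewhere allophone [ɡ].
Occurrence 2 (position 9): before a front vowel (/i, e/) → [ɡ̚].
Occurrence 3 (position 13): no conditioning environment matches → elsewhere allophone [ɡ].

[ɡ], [ɡ̚], [ɡ]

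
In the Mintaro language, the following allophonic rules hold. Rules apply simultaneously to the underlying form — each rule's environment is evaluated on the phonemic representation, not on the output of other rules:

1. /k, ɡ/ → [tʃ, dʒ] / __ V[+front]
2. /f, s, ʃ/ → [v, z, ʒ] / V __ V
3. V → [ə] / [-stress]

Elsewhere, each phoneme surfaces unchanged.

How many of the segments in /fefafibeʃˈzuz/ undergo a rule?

Segments that undergo a rule: /e/ → [ə] (rule 3); /f/ → [v] (rule 2); /a/ → [ə] (rule 3); /f/ → [v] (rule 2); /i/ → [ə] (rule 3); /e/ → [ə] (rule 3).
All other segments surface unchanged.

6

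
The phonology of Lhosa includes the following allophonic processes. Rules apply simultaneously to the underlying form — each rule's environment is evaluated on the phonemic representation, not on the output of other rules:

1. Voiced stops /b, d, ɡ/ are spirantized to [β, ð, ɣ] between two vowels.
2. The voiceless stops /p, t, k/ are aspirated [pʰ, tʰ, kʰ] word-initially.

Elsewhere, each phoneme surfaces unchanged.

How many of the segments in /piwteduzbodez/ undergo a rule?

Segments that undergo a rule: /p/ → [pʰ] (rule 2); /d/ → [ð] (rule 1); /d/ → [ð] (rule 1).
All other segments surface unchanged.

3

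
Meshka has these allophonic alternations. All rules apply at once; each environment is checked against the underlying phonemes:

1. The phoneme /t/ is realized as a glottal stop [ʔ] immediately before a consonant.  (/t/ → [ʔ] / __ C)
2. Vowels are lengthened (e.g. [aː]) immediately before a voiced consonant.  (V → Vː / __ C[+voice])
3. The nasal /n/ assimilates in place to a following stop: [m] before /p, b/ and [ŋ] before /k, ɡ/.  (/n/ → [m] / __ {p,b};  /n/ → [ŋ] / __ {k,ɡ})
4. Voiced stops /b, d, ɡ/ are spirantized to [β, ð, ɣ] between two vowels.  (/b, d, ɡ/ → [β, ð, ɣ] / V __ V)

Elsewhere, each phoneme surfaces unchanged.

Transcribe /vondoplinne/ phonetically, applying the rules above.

/v/ stays [v].
/o/ — between /v/ and /n/, before a voiced consonant — surfaces as [oː] (rule 2).
/n/ — between /o/ and /d/; rule 3 does not apply here → [n].
/d/ (between /n/ and /o/) is in the target of rule 4 but the environment (between two vowels) is not met → [d].
/o/ (between /d/ and /p/): rule 2 targets it, but not before a voiced consonant → unchanged [o].
/p/ stays [p].
/l/ (between /p/ and /i/): no rule targets it → [l].
/i/ (between /l/ and /n/): before a voiced consonant, so rule 2 applies → [iː].
/n/ (between /i/ and /n/) is in the target of rule 3 but the environment (before a labial or velar stop) is not met → [n].
/n/ — between /n/ and /e/; rule 3 does not apply here → [n].
/e/ (word-final) fails the environment for rule 2, so it stays [e].

[voːndopliːnne]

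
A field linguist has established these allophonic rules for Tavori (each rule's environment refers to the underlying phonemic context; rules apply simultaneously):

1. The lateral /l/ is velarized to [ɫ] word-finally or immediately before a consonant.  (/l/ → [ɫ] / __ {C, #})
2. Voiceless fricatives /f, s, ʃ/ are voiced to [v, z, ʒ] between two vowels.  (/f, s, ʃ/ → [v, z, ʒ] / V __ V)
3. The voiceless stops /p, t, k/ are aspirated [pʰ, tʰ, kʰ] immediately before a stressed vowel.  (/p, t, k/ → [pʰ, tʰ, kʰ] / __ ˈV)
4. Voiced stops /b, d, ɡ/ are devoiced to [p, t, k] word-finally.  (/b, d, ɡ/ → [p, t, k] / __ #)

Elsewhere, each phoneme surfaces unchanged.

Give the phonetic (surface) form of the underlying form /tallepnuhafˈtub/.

[taɫlepnuhafˈtʰup]

/t/ (word-initial) is in the target of rule 3 but the environment (immediately before a stressed vowel) is not met → [t].
/a/ — not in any rule's target class → [a].
/l/ (between /a/ and /l/) occurs word-finally or immediately before a consonant → [ɫ] by rule 1.
/l/ (between /l/ and /e/) is in the target of rule 1 but the environment (word-finally or immediately before a consonant) is not met → [l].
/e/ stays [e].
/p/ (between /e/ and /n/) fails the environment for rule 3, so it stays [p].
/n/ — not in any rule's target class → [n].
/u/ (between /n/ and /h/): no rule targets it → [u].
/h/ (between /u/ and /a/) is unaffected → [h].
/a/ (between /h/ and /f/): no rule targets it → [a].
/f/ (between /a/ and /t/) fails the environment for rule 2, so it stays [f].
Rule 3 applies to /t/ (between /f/ and /u/: immediately before a stressed vowel) → [tʰ].
/u/ — not in any rule's target class → [u].
/b/ (word-final): word-finally, so rule 4 applies → [p].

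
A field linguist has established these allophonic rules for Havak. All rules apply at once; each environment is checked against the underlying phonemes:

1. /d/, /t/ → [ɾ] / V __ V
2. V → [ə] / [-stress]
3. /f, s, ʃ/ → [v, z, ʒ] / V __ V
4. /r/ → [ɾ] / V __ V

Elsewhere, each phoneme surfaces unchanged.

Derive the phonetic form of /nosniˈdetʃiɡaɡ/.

/n/ (word-initial): no rule targets it → [n].
/o/ (between /n/ and /s/) occurs in an unstressed syllable → [ə] by rule 2.
/s/ (between /o/ and /n/) is in the target of rule 3 but the environment (between two vowels) is not met → [s].
/n/ stays [n].
/i/ (between /n/ and /d/): in an unstressed syllable, so rule 2 applies → [ə].
Rule 1 applies to /d/ (between /i/ and /e/: between two vowels) → [ɾ].
/e/ — between /d/ and /t/; rule 2 does not apply here → [e].
/t/ (between /e/ and /ʃ/) fails the environment for rule 1, so it stays [t].
/ʃ/ (between /t/ and /i/) fails the environment for rule 3, so it stays [ʃ].
/i/ (between /ʃ/ and /ɡ/): in an unstressed syllable, so rule 2 applies → [ə].
/ɡ/ — not in any rule's target class → [ɡ].
/a/ — between /ɡ/ and /ɡ/, in an unstressed syllable — surfaces as [ə] (rule 2).
/ɡ/ — not in any rule's target class → [ɡ].

[nəsnəˈɾetʃəɡəɡ]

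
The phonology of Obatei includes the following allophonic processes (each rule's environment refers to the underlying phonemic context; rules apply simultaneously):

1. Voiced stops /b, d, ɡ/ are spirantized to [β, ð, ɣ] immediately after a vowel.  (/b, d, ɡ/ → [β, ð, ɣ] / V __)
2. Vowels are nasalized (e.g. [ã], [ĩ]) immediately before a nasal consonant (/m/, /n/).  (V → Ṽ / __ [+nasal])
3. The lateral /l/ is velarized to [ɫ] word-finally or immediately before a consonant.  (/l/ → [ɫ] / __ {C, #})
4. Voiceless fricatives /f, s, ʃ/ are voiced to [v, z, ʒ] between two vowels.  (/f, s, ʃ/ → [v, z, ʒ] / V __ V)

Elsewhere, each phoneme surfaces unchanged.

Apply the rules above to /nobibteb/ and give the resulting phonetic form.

[noβiβteβ]

/o/ (between /n/ and /b/): rule 2 targets it, but not before a nasal consonant → unchanged [o].
Rule 1 applies to /b/ (between /o/ and /i/: immediately after a vowel) → [β].
/i/ — between /b/ and /b/; rule 2 does not apply here → [i].
Rule 1 applies to /b/ (between /i/ and /t/: immediately after a vowel) → [β].
/e/ (between /t/ and /b/) fails the environment for rule 2, so it stays [e].
Rule 1 applies to /b/ (word-final: immediately after a vowel) → [β].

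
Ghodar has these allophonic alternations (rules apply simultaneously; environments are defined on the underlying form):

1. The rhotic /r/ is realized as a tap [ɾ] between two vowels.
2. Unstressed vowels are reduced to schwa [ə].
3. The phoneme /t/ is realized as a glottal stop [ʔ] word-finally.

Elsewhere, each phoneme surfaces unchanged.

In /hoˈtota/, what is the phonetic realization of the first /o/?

[ə]

/o/ meets the environment for rule 2 (in an unstressed syllable) → [ə].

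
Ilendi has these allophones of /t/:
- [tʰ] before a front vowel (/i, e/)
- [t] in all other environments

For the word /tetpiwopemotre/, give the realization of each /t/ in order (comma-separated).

Occurrence 1 (position 1): before a front vowel (/i, e/) → [tʰ].
Occurrence 2 (position 3): no conditioning environment matches → elsewhere allophone [t].
Occurrence 3 (position 12): no conditioning environment matches → elsewhere allophone [t].

[tʰ], [t], [t]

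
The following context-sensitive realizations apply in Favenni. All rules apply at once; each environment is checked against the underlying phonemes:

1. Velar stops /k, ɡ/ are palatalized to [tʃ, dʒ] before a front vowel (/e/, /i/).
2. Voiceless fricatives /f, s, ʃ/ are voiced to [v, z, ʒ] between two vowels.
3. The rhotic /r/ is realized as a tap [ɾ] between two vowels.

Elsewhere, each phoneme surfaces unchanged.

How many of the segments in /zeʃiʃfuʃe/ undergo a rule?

2

Segments that undergo a rule: /ʃ/ → [ʒ] (rule 2); /ʃ/ → [ʒ] (rule 2).
All other segments surface unchanged.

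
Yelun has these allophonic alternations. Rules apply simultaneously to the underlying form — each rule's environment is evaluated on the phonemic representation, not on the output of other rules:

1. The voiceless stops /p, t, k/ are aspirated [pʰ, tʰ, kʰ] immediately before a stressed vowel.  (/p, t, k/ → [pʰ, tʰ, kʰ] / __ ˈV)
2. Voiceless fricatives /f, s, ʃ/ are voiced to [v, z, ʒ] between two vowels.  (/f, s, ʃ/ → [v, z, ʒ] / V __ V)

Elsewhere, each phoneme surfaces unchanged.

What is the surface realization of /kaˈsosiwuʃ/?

[kaˈzoziwuʃ]

/k/ — word-initial; rule 1 does not apply here → [k].
/a/ (between /k/ and /s/): no rule targets it → [a].
/s/ (between /a/ and /o/): between two vowels, so rule 2 applies → [z].
/o/ (between /s/ and /s/) is unaffected → [o].
/s/ (between /o/ and /i/): between two vowels, so rule 2 applies → [z].
/i/ (between /s/ and /w/) is unaffected → [i].
/w/ — not in any rule's target class → [w].
/u/ (between /w/ and /ʃ/) is unaffected → [u].
/ʃ/ — word-final; rule 2 does not apply here → [ʃ].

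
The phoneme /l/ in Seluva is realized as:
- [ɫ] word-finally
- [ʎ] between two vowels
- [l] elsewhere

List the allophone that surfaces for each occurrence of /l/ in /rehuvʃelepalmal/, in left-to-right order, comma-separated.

Occurrence 1 (position 8): between two vowels → [ʎ].
Occurrence 2 (position 12): no conditioning environment matches → elsewhere allophone [l].
Occurrence 3 (position 15): word-finally → [ɫ].

[ʎ], [l], [ɫ]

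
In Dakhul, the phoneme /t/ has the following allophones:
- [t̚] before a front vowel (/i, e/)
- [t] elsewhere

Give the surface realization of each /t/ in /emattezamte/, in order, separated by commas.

Occurrence 1 (position 4): no conditioning environment matches → elsewhere allophone [t].
Occurrence 2 (position 5): before a front vowel (/i, e/) → [t̚].
Occurrence 3 (position 10): before a front vowel (/i, e/) → [t̚].

[t], [t̚], [t̚]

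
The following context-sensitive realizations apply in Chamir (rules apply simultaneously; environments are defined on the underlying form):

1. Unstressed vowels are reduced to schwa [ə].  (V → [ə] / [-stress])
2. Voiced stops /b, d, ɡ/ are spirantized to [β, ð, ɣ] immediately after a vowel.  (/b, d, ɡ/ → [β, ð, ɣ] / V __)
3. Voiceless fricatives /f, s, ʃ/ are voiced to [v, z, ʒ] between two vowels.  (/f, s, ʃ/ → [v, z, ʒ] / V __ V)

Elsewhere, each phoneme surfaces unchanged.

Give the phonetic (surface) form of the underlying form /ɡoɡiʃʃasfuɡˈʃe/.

/ɡ/ (word-initial): rule 2 targets it, but not immediately after a vowel → unchanged [ɡ].
/o/ — between /ɡ/ and /ɡ/, in an unstressed syllable — surfaces as [ə] (rule 1).
/ɡ/ (between /o/ and /i/) occurs immediately after a vowel → [ɣ] by rule 2.
/i/ meets the environment for rule 1 (in an unstressed syllable) → [ə].
/ʃ/ (between /i/ and /ʃ/) fails the environment for rule 3, so it stays [ʃ].
/ʃ/ (between /ʃ/ and /a/) is in the target of rule 3 but the environment (between two vowels) is not met → [ʃ].
/a/ meets the environment for rule 1 (in an unstressed syllable) → [ə].
/s/ (between /a/ and /f/): rule 3 targets it, but not between two vowels → unchanged [s].
/f/ (between /s/ and /u/): rule 3 targets it, but not between two vowels → unchanged [f].
/u/ (between /f/ and /ɡ/): in an unstressed syllable, so rule 1 applies → [ə].
Rule 2 applies to /ɡ/ (between /u/ and /ʃ/: immediately after a vowel) → [ɣ].
/ʃ/ (between /ɡ/ and /e/) is in the target of rule 3 but the environment (between two vowels) is not met → [ʃ].
/e/ — word-final; rule 1 does not apply here → [e].

[ɡəɣəʃʃəsfəɣˈʃe]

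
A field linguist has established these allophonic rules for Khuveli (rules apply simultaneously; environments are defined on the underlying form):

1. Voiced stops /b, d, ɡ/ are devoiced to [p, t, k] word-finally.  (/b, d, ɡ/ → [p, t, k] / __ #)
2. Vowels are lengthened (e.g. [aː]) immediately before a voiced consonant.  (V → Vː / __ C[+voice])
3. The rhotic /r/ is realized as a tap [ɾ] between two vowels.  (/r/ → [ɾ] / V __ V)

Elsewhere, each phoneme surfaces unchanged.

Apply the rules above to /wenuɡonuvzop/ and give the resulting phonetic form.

[weːnuːɡoːnuːvzop]

/w/ (word-initial): no rule targets it → [w].
Rule 2 applies to /e/ (between /w/ and /n/: before a voiced consonant) → [eː].
/n/ stays [n].
/u/ (between /n/ and /ɡ/) occurs before a voiced consonant → [uː] by rule 2.
/ɡ/ (between /u/ and /o/) fails the environment for rule 1, so it stays [ɡ].
/o/ (between /ɡ/ and /n/) occurs before a voiced consonant → [oː] by rule 2.
/n/ stays [n].
/u/ (between /n/ and /v/): before a voiced consonant, so rule 2 applies → [uː].
/v/ — not in any rule's target class → [v].
/z/ (between /v/ and /o/): no rule targets it → [z].
/o/ (between /z/ and /p/) fails the environment for rule 2, so it stays [o].
/p/ (word-final) is unaffected → [p].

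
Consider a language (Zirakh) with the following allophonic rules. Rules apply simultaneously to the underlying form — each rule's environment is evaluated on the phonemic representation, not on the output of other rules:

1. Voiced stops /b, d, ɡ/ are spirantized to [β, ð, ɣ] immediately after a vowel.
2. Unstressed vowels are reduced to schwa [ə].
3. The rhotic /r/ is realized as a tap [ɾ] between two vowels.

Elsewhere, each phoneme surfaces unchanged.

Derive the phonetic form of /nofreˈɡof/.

/n/ stays [n].
/o/ meets the environment for rule 2 (in an unstressed syllable) → [ə].
/f/ — not in any rule's target class → [f].
/r/ (between /f/ and /e/) is in the target of rule 3 but the environment (between two vowels) is not met → [r].
Rule 2 applies to /e/ (between /r/ and /ɡ/: in an unstressed syllable) → [ə].
/ɡ/ — between /e/ and /o/, immediately after a vowel — surfaces as [ɣ] (rule 1).
/o/ — between /ɡ/ and /f/; rule 2 does not apply here → [o].
/f/ stays [f].

[nəfrəˈɣof]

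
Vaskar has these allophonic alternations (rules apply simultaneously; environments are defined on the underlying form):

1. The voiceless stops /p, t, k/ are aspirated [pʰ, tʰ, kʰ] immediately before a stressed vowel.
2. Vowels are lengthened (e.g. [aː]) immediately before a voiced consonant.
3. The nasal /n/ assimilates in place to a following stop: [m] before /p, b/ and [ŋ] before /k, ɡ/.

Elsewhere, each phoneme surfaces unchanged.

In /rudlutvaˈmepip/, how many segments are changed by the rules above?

2

Segments that undergo a rule: /u/ → [uː] (rule 2); /a/ → [aː] (rule 2).
All other segments surface unchanged.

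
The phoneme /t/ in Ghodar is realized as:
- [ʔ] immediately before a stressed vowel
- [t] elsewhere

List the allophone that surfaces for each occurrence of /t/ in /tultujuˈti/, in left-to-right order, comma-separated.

Occurrence 1 (position 1): no conditioning environment matches → elsewhere allophone [t].
Occurrence 2 (position 4): no conditioning environment matches → elsewhere allophone [t].
Occurrence 3 (position 8): immediately before a stressed vowel → [ʔ].

[t], [t], [ʔ]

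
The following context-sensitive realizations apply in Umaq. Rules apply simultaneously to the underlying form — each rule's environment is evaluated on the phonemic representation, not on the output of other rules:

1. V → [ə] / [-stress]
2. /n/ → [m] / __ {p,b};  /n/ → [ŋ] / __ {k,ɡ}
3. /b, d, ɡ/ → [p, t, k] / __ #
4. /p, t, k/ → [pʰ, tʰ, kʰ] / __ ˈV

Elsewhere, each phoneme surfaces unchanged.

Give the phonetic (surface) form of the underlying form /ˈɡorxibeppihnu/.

/ɡ/ (word-initial) is in the target of rule 3 but the environment (word-finally) is not met → [ɡ].
/o/ — between /ɡ/ and /r/; rule 1 does not apply here → [o].
/r/ — not in any rule's target class → [r].
/x/ stays [x].
/i/ — between /x/ and /b/, in an unstressed syllable — surfaces as [ə] (rule 1).
/b/ — between /i/ and /e/; rule 3 does not apply here → [b].
Rule 1 applies to /e/ (between /b/ and /p/: in an unstressed syllable) → [ə].
/p/ — between /e/ and /p/; rule 4 does not apply here → [p].
/p/ (between /p/ and /i/): rule 4 targets it, but not immediately before a stressed vowel → unchanged [p].
Rule 1 applies to /i/ (between /p/ and /h/: in an unstressed syllable) → [ə].
/h/ stays [h].
/n/ — between /h/ and /u/; rule 2 does not apply here → [n].
Rule 1 applies to /u/ (word-final: in an unstressed syllable) → [ə].

[ˈɡorxəbəppəhnə]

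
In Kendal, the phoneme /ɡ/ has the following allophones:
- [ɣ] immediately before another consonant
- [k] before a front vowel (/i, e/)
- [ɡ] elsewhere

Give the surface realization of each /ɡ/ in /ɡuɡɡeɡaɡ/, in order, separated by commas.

[ɡ], [ɣ], [k], [ɡ], [ɡ]

Occurrence 1 (position 1): no conditioning environment matches → elsewhere allophone [ɡ].
Occurrence 2 (position 3): immediately before another consonant → [ɣ].
Occurrence 3 (position 4): before a front vowel (/i, e/) → [k].
Occurrence 4 (position 6): no conditioning environment matches → elsewhere allophone [ɡ].
Occurrence 5 (position 8): no conditioning environment matches → elsewhere allophone [ɡ].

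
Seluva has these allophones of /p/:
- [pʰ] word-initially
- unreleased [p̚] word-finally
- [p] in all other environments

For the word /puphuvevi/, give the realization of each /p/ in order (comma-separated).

[pʰ], [p]

Occurrence 1 (position 1): word-initially → [pʰ].
Occurrence 2 (position 3): no conditioning environment matches → elsewhere allophone [p].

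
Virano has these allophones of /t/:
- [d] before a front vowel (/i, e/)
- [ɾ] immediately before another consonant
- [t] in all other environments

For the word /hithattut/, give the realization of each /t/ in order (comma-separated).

Occurrence 1 (position 3): immediately before another consonant → [ɾ].
Occurrence 2 (position 6): immediately before another consonant → [ɾ].
Occurrence 3 (position 7): no conditioning environment matches → elsewhere allophone [t].
Occurrence 4 (position 9): no conditioning environment matches → elsewhere allophone [t].

[ɾ], [ɾ], [t], [t]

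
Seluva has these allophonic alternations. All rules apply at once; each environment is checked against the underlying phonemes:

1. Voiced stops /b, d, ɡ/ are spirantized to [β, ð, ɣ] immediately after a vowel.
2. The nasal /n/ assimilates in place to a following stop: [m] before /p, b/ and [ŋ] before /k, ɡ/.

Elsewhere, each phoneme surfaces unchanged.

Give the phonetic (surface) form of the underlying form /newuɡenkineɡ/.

/n/ — word-initial; rule 2 does not apply here → [n].
/e/ (between /n/ and /w/): no rule targets it → [e].
/w/ (between /e/ and /u/) is unaffected → [w].
/u/ stays [u].
/ɡ/ meets the environment for rule 1 (immediately after a vowel) → [ɣ].
/e/ — not in any rule's target class → [e].
/n/ (between /e/ and /k/): before a labial or velar stop, so rule 2 applies → [ŋ].
/k/ stays [k].
/i/ (between /k/ and /n/): no rule targets it → [i].
/n/ (between /i/ and /e/) fails the environment for rule 2, so it stays [n].
/e/ — not in any rule's target class → [e].
/ɡ/ — word-final, immediately after a vowel — surfaces as [ɣ] (rule 1).

[newuɣeŋkineɣ]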